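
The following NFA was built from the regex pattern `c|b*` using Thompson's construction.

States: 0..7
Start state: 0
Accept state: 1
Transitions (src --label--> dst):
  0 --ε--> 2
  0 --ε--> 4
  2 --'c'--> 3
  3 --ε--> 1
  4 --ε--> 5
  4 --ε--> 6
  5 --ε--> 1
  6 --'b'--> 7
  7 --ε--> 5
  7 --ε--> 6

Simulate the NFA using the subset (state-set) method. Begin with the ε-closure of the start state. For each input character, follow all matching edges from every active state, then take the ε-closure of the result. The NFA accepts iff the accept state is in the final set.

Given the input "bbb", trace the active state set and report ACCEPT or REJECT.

initial (ε-close {0}): {0,1,2,4,5,6}
'b' @ 1: {1,5,6,7}  [accepting]
'b' @ 2: {1,5,6,7}  [accepting]
'b' @ 3: {1,5,6,7}  [accepting]
after full input: {1,5,6,7}  (accept=1 in)

Answer: ACCEPT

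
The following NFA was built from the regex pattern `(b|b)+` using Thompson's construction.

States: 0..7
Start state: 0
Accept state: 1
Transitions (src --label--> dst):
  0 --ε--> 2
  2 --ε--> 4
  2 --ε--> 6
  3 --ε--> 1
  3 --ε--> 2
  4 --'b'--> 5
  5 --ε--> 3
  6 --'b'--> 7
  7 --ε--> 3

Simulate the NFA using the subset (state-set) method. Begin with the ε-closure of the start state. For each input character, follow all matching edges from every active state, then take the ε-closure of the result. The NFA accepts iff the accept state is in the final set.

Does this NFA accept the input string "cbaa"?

Answer: REJECT

Derivation:
initial (ε-close {0}): {0,2,4,6}
'c' @ 1: {}  — no active states
rest 'baa' ignored (set empty)
after full input: {}  (accept=1 not in)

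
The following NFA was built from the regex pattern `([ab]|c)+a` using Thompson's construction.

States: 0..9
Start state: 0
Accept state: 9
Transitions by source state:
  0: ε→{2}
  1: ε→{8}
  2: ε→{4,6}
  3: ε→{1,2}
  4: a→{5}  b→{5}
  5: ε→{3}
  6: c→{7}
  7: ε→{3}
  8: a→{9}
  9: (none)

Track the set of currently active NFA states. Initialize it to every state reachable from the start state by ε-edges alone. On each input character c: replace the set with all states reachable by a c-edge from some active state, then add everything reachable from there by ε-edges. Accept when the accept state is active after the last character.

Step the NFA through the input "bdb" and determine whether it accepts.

start: ε-closure({0}) = {0,2,4,6}
'b' @ 1: {1,2,3,4,5,6,8}
'd' @ 2: {}  — dead — no transitions
rest 'b' ignored (set empty)
after full input: {}  (accept=9 not in)

Answer: REJECT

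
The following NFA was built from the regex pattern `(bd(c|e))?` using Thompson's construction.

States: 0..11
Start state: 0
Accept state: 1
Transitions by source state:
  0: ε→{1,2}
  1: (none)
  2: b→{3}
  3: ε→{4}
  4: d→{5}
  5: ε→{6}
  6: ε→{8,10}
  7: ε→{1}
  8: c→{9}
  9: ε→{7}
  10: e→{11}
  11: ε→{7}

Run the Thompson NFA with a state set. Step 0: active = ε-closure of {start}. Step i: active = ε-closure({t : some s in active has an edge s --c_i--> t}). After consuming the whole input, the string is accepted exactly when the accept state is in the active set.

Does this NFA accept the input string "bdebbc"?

Answer: REJECT

Trace:
start: ε-closure({0}) = {0,1,2}
'b' @ 1: {3,4}
'd' @ 2: {5,6,8,10}
'e' @ 3: {1,7,11}  [accepting]
'b' @ 4: {}  — state set empty
rest 'bc' ignored (set empty)
after full input: {}  (accept=1 not in)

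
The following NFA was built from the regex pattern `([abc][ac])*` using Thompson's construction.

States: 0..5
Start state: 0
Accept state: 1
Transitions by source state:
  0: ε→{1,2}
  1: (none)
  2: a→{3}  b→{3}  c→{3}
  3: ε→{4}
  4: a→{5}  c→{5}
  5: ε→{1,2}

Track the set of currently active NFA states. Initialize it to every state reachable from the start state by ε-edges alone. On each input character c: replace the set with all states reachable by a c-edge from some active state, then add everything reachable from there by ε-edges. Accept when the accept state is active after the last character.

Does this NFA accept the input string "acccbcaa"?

S₀ = ε-closure({0}) = {0,1,2}
'a' @ 1: {3,4}
'c' @ 2: {1,2,5}  (accept∈set)
'c' @ 3: {3,4}
'c' @ 4: {1,2,5}  (accept∈set)
'b' @ 5: {3,4}
'c' @ 6: {1,2,5}  (accept∈set)
'a' @ 7: {3,4}
'a' @ 8: {1,2,5}  (accept∈set)
after full input: {1,2,5}  (accept=1 in)

Answer: ACCEPT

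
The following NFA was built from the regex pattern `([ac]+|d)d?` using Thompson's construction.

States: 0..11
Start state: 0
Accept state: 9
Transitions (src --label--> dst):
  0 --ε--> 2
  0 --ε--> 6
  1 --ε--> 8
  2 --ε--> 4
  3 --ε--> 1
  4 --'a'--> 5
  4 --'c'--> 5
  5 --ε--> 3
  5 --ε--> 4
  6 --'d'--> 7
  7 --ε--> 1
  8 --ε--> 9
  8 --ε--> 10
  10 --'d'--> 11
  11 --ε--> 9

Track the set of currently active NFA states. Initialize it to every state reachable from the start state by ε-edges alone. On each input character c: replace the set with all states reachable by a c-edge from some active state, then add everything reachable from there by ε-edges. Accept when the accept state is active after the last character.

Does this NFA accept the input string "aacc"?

initial (ε-close {0}): {0,2,4,6}
'a' @ 1: {1,3,4,5,8,9,10}  (accept∈set)
'a' @ 2: {1,3,4,5,8,9,10}  (accept∈set)
'c' @ 3: {1,3,4,5,8,9,10}  (accept∈set)
'c' @ 4: {1,3,4,5,8,9,10}  (accept∈set)
after full input: {1,3,4,5,8,9,10}  (accept=9 in)

Answer: ACCEPT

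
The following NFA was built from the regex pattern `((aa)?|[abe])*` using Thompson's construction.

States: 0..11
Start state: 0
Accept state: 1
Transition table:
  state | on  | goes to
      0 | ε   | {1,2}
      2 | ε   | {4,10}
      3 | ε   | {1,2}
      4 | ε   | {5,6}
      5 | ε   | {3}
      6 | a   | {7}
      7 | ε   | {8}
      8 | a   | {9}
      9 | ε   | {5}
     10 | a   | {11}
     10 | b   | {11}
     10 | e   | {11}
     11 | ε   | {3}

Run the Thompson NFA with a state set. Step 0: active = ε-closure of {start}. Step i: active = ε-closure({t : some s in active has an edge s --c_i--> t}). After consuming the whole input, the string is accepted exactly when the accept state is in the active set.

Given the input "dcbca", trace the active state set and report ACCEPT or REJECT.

S₀ = ε-closure({0}) = {0,1,2,3,4,5,6,10}
'd' @ 1: {}  — no active states
rest 'cbca' ignored (set empty)
final: {}; accept 1 not in set

Answer: REJECT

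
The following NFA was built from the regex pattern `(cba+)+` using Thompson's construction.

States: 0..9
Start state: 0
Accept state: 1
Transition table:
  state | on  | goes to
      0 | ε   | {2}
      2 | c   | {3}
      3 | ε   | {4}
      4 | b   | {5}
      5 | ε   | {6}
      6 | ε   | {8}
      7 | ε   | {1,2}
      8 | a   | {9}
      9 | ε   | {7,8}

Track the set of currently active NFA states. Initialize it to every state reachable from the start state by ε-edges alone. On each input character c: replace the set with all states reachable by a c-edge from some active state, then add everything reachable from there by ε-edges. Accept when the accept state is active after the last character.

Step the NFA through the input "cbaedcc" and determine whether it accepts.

Answer: REJECT

Derivation:
S₀ = ε-closure({0}) = {0,2}
'c' @ 1: {3,4}
'b' @ 2: {5,6,8}
'a' @ 3: {1,2,7,8,9}  ✓accept
'e' @ 4: {}  — no active states
rest 'dcc' ignored (set empty)
final: {}; accept 1 not in set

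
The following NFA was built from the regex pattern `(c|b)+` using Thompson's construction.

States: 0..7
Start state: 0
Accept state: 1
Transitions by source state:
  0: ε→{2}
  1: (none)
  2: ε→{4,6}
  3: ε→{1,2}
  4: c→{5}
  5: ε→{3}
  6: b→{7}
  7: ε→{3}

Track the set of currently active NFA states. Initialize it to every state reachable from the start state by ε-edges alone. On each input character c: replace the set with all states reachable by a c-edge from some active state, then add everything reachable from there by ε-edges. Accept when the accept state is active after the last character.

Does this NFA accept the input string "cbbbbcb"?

Answer: ACCEPT

Steps:
start: ε-closure({0}) = {0,2,4,6}
'c' @ 1: {1,2,3,4,5,6}  (accept∈set)
'b' @ 2: {1,2,3,4,6,7}  (accept∈set)
'b' @ 3: {1,2,3,4,6,7}  (accept∈set)
'b' @ 4: {1,2,3,4,6,7}  (accept∈set)
'b' @ 5: {1,2,3,4,6,7}  (accept∈set)
'c' @ 6: {1,2,3,4,5,6}  (accept∈set)
'b' @ 7: {1,2,3,4,6,7}  (accept∈set)
after full input: {1,2,3,4,6,7}  (accept=1 in)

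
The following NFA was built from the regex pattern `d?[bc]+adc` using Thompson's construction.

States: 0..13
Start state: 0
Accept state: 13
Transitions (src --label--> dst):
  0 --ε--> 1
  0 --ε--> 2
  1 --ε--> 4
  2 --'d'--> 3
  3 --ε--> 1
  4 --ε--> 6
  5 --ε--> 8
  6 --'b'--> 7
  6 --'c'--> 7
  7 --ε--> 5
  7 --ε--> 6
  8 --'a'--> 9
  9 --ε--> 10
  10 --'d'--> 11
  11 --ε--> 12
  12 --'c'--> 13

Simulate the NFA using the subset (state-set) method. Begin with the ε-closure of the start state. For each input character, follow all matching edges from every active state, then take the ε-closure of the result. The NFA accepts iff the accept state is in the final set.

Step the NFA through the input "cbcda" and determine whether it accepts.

Answer: REJECT

Derivation:
initial (ε-close {0}): {0,1,2,4,6}
'c' @ 1: {5,6,7,8}
'b' @ 2: {5,6,7,8}
'c' @ 3: {5,6,7,8}
'd' @ 4: {}  — dead — no transitions
rest 'a' ignored (set empty)
final: {}; accept 13 not in set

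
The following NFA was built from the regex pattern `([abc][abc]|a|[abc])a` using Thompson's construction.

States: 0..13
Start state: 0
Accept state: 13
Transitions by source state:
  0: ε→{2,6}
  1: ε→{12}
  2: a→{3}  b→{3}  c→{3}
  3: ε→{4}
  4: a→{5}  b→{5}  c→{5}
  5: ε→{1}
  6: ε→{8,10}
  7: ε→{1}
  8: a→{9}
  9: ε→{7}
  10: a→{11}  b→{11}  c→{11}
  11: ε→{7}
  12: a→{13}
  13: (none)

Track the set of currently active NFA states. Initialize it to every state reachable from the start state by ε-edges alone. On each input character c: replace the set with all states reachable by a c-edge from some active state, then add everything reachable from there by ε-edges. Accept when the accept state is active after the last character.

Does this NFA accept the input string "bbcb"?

start: ε-closure({0}) = {0,2,6,8,10}
'b' @ 1: {1,3,4,7,11,12}
'b' @ 2: {1,5,12}
'c' @ 3: {}  — no active states
rest 'b' ignored (set empty)
end set {} — state 13 not in

Answer: REJECT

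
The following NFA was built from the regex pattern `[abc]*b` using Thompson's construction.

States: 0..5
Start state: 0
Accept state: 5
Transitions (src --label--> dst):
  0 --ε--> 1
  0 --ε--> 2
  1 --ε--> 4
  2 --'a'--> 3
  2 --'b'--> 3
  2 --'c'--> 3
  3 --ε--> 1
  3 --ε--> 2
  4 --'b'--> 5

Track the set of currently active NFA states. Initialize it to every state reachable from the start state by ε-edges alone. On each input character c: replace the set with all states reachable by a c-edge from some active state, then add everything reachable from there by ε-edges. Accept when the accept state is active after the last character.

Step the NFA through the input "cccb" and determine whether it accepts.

Answer: ACCEPT

Trace:
S₀ = ε-closure({0}) = {0,1,2,4}
'c' @ 1: {1,2,3,4}
'c' @ 2: {1,2,3,4}
'c' @ 3: {1,2,3,4}
'b' @ 4: {1,2,3,4,5}  ✓accept
after full input: {1,2,3,4,5}  (accept=5 in)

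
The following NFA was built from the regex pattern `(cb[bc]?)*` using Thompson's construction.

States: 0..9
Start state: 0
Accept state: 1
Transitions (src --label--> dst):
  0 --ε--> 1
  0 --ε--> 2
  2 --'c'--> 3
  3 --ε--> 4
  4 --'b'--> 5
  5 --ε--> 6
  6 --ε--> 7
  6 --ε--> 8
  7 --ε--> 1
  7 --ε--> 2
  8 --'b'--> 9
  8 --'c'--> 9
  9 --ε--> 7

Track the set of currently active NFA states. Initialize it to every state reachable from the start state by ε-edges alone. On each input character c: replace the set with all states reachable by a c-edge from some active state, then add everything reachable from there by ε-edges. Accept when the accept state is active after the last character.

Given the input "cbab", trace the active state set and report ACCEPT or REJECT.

Answer: REJECT

Steps:
S₀ = ε-closure({0}) = {0,1,2}
'c' @ 1: {3,4}
'b' @ 2: {1,2,5,6,7,8}  (accept∈set)
'a' @ 3: {}  — no active states
rest 'b' ignored (set empty)
final: {}; accept 1 not in set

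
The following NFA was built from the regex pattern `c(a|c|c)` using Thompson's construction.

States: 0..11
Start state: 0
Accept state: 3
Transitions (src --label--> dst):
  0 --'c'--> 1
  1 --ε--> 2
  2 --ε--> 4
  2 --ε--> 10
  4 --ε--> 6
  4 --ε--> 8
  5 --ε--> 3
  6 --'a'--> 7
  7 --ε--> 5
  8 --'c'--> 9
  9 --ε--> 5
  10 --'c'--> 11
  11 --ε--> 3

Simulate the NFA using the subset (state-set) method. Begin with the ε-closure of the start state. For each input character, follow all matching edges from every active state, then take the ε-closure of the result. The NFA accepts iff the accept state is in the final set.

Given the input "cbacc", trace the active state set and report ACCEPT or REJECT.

initial (ε-close {0}): {0}
'c' @ 1: {1,2,4,6,8,10}
'b' @ 2: {}  — no active states
rest 'acc' ignored (set empty)
after full input: {}  (accept=3 not in)

Answer: REJECT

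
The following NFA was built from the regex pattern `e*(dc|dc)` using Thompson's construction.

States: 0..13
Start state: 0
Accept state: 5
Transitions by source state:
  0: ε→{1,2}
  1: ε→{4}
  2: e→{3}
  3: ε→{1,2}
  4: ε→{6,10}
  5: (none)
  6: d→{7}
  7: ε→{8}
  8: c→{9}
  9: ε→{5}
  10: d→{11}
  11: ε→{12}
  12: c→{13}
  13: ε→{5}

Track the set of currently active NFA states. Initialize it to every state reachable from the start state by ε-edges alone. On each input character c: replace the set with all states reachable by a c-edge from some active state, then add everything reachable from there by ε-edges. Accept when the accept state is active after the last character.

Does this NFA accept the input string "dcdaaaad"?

start: ε-closure({0}) = {0,1,2,4,6,10}
'd' @ 1: {7,8,11,12}
'c' @ 2: {5,9,13}  [accepting]
'd' @ 3: {}  — no active states
rest 'aaaad' ignored (set empty)
final: {}; accept 5 not in set

Answer: REJECT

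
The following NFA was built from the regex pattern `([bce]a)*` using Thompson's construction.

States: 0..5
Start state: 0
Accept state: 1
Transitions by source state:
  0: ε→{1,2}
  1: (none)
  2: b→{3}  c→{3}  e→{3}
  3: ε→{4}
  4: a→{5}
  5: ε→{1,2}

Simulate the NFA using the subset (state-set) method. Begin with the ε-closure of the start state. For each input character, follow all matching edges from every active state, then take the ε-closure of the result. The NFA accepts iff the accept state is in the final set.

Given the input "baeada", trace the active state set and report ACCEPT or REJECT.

Answer: REJECT

Steps:
start: ε-closure({0}) = {0,1,2}
'b' @ 1: {3,4}
'a' @ 2: {1,2,5}  ✓accept
'e' @ 3: {3,4}
'a' @ 4: {1,2,5}  ✓accept
'd' @ 5: {}  — state set empty
rest 'a' ignored (set empty)
after full input: {}  (accept=1 not in)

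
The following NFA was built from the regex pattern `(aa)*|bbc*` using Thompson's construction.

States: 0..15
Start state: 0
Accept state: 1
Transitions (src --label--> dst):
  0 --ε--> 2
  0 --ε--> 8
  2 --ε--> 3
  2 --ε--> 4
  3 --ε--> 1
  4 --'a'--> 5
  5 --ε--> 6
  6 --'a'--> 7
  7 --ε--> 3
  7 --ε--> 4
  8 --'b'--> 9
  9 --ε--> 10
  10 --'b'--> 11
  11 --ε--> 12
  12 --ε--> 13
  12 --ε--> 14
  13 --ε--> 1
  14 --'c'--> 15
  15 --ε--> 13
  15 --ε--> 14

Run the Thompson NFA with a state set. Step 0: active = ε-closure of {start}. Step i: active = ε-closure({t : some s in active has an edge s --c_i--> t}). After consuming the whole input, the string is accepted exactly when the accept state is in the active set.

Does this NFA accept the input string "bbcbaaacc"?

Answer: REJECT

Trace:
S₀ = ε-closure({0}) = {0,1,2,3,4,8}
'b' @ 1: {9,10}
'b' @ 2: {1,11,12,13,14}  ✓accept
'c' @ 3: {1,13,14,15}  ✓accept
'b' @ 4: {}  — no active states
rest 'aaacc' ignored (set empty)
end set {} — state 1 not in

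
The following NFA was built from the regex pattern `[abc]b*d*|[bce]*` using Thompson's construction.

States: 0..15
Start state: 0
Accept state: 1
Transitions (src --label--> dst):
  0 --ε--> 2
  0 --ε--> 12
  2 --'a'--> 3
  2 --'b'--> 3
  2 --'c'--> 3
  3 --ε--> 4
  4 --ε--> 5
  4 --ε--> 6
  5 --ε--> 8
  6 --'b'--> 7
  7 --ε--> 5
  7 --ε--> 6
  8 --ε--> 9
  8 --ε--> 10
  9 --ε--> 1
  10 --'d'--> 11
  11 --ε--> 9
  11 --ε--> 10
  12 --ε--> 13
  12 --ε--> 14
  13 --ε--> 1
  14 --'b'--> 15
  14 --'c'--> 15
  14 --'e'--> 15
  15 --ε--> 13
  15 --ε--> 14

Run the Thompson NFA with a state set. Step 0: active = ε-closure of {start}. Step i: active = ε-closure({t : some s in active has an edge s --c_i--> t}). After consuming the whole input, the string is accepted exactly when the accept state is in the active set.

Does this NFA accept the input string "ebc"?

initial (ε-close {0}): {0,1,2,12,13,14}
'e' @ 1: {1,13,14,15}  (accept∈set)
'b' @ 2: {1,13,14,15}  (accept∈set)
'c' @ 3: {1,13,14,15}  (accept∈set)
end set {1,13,14,15} — state 1 in

Answer: ACCEPT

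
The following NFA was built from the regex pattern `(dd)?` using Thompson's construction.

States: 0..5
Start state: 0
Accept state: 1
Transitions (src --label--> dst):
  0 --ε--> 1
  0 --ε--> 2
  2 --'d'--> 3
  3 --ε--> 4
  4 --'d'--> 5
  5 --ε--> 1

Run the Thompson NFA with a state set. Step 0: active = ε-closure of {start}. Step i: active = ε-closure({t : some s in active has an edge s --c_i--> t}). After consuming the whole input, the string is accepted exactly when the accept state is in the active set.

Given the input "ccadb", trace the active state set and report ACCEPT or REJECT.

start: ε-closure({0}) = {0,1,2}
'c' @ 1: {}  — state set empty
rest 'cadb' ignored (set empty)
final: {}; accept 1 not in set

Answer: REJECT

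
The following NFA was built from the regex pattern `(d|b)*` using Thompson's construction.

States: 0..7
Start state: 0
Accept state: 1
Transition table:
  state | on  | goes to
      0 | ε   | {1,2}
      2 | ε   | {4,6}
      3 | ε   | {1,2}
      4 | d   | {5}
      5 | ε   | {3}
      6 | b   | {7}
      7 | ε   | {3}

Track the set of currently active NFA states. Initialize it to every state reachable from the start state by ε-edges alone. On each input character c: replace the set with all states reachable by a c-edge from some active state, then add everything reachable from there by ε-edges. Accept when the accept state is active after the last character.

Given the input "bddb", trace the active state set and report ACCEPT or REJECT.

start: ε-closure({0}) = {0,1,2,4,6}
'b' @ 1: {1,2,3,4,6,7}  (accept∈set)
'd' @ 2: {1,2,3,4,5,6}  (accept∈set)
'd' @ 3: {1,2,3,4,5,6}  (accept∈set)
'b' @ 4: {1,2,3,4,6,7}  (accept∈set)
final: {1,2,3,4,6,7}; accept 1 in set

Answer: ACCEPT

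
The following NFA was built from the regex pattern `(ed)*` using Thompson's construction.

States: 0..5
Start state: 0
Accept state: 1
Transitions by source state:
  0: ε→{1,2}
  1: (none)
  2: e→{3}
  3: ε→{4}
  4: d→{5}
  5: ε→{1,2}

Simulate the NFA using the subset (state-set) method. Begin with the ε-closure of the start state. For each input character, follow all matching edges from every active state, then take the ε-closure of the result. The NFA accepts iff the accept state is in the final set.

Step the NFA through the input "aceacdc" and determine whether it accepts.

Answer: REJECT

Trace:
start: ε-closure({0}) = {0,1,2}
'a' @ 1: {}  — no active states
rest 'ceacdc' ignored (set empty)
after full input: {}  (accept=1 not in)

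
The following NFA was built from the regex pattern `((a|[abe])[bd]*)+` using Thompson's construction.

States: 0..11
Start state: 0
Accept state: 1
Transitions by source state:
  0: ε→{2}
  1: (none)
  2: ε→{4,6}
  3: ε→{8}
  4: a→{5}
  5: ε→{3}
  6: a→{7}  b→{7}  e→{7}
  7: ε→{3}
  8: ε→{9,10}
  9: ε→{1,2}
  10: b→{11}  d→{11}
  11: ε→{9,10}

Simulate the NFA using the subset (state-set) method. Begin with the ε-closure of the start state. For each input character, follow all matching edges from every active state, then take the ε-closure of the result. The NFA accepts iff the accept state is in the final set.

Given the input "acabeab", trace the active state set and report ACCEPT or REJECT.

S₀ = ε-closure({0}) = {0,2,4,6}
'a' @ 1: {1,2,3,4,5,6,7,8,9,10}  (accept∈set)
'c' @ 2: {}  — state set empty
rest 'abeab' ignored (set empty)
end set {} — state 1 not in

Answer: REJECT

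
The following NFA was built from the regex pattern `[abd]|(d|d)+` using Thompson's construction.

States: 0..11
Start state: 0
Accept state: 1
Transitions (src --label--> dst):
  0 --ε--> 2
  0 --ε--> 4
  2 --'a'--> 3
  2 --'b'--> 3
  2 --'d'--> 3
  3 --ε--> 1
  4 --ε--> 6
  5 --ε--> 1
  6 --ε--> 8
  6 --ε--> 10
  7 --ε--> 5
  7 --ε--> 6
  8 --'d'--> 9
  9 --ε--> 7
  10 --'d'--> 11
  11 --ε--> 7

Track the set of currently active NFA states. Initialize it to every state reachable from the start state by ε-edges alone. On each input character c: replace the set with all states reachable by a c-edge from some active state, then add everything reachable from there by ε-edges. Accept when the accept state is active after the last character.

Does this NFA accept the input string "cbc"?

initial (ε-close {0}): {0,2,4,6,8,10}
'c' @ 1: {}  — dead — no transitions
rest 'bc' ignored (set empty)
after full input: {}  (accept=1 not in)

Answer: REJECT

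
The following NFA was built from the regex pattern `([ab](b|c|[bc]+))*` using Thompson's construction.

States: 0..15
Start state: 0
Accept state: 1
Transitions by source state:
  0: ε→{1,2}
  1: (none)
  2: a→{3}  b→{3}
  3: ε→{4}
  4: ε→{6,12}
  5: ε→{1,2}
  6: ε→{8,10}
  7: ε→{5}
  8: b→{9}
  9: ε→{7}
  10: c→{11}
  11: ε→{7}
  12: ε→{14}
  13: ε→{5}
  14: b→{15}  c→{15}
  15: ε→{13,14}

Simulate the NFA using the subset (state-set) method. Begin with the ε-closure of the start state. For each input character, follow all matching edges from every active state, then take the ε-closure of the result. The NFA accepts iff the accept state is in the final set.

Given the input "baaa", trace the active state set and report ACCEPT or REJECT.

Answer: REJECT

Derivation:
start: ε-closure({0}) = {0,1,2}
'b' @ 1: {3,4,6,8,10,12,14}
'a' @ 2: {}  — no active states
rest 'aa' ignored (set empty)
final: {}; accept 1 not in set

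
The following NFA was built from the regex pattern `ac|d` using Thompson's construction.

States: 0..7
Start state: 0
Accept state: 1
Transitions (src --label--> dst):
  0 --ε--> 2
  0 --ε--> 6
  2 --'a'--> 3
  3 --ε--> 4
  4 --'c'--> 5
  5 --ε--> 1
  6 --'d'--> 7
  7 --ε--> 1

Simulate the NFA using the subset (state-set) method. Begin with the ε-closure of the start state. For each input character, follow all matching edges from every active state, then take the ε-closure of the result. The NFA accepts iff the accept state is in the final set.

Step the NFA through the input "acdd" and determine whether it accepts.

Answer: REJECT

Derivation:
start: ε-closure({0}) = {0,2,6}
'a' @ 1: {3,4}
'c' @ 2: {1,5}  (accept∈set)
'd' @ 3: {}  — state set empty
rest 'd' ignored (set empty)
after full input: {}  (accept=1 not in)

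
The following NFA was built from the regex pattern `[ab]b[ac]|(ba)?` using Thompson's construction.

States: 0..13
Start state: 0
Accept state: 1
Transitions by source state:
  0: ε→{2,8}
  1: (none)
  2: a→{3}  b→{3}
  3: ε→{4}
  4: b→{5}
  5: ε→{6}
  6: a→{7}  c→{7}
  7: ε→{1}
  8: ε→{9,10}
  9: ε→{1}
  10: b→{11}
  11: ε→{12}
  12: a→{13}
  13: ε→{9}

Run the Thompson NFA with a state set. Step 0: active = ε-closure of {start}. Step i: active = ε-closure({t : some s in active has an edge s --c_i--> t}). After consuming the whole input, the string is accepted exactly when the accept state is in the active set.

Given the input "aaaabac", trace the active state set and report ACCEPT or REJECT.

Answer: REJECT

Trace:
S₀ = ε-closure({0}) = {0,1,2,8,9,10}
'a' @ 1: {3,4}
'a' @ 2: {}  — no active states
rest 'aabac' ignored (set empty)
final: {}; accept 1 not in set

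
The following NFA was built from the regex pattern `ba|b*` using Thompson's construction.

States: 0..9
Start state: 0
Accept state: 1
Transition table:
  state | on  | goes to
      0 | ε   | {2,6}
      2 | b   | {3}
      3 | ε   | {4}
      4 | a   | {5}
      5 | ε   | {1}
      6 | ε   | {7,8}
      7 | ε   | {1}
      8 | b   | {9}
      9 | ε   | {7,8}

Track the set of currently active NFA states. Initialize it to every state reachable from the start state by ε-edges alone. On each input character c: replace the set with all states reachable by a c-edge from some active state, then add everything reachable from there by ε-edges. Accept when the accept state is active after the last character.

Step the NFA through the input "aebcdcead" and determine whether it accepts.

Answer: REJECT

Derivation:
start: ε-closure({0}) = {0,1,2,6,7,8}
'a' @ 1: {}  — state set empty
rest 'ebcdcead' ignored (set empty)
after full input: {}  (accept=1 not in)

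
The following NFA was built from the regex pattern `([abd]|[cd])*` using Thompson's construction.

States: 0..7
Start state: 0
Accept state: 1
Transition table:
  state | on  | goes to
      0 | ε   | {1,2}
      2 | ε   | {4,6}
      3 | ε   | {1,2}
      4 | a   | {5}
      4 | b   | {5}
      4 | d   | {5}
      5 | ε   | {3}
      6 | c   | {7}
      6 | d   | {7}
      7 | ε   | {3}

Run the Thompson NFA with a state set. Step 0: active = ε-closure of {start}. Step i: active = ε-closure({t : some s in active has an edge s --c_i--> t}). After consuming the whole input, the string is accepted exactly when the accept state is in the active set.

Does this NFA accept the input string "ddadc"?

start: ε-closure({0}) = {0,1,2,4,6}
'd' @ 1: {1,2,3,4,5,6,7}  (accept∈set)
'd' @ 2: {1,2,3,4,5,6,7}  (accept∈set)
'a' @ 3: {1,2,3,4,5,6}  (accept∈set)
'd' @ 4: {1,2,3,4,5,6,7}  (accept∈set)
'c' @ 5: {1,2,3,4,6,7}  (accept∈set)
after full input: {1,2,3,4,6,7}  (accept=1 in)

Answer: ACCEPT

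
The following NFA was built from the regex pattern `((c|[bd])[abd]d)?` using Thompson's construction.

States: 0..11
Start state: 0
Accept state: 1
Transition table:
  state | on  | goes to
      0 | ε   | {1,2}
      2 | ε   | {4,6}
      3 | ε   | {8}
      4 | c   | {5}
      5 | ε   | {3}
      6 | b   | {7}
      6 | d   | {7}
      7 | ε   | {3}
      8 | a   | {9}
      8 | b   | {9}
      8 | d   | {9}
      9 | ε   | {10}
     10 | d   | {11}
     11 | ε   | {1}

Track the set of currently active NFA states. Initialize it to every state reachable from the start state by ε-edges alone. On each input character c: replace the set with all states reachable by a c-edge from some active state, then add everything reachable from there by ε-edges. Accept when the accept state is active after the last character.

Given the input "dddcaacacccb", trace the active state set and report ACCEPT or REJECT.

Answer: REJECT

Derivation:
S₀ = ε-closure({0}) = {0,1,2,4,6}
'd' @ 1: {3,7,8}
'd' @ 2: {9,10}
'd' @ 3: {1,11}  [accepting]
'c' @ 4: {}  — dead — no transitions
rest 'aacacccb' ignored (set empty)
end set {} — state 1 not in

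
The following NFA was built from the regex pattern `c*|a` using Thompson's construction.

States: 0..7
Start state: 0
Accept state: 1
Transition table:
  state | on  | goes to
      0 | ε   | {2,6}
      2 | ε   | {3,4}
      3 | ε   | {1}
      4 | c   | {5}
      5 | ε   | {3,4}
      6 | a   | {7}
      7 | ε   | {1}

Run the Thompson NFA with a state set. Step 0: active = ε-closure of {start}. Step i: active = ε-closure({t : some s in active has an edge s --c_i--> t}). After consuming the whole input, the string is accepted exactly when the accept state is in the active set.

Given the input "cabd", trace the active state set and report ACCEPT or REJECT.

initial (ε-close {0}): {0,1,2,3,4,6}
'c' @ 1: {1,3,4,5}  [accepting]
'a' @ 2: {}  — dead — no transitions
rest 'bd' ignored (set empty)
final: {}; accept 1 not in set

Answer: REJECT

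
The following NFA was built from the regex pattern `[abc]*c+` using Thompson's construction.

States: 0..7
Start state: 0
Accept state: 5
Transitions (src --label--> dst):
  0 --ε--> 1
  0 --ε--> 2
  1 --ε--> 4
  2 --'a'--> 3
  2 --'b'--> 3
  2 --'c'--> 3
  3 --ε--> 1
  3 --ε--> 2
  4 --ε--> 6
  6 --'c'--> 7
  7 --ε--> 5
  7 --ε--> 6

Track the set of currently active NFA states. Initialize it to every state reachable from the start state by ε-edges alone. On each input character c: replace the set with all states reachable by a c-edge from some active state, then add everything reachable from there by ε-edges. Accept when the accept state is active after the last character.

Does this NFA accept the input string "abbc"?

Answer: ACCEPT

Trace:
start: ε-closure({0}) = {0,1,2,4,6}
'a' @ 1: {1,2,3,4,6}
'b' @ 2: {1,2,3,4,6}
'b' @ 3: {1,2,3,4,6}
'c' @ 4: {1,2,3,4,5,6,7}  [accepting]
end set {1,2,3,4,5,6,7} — state 5 in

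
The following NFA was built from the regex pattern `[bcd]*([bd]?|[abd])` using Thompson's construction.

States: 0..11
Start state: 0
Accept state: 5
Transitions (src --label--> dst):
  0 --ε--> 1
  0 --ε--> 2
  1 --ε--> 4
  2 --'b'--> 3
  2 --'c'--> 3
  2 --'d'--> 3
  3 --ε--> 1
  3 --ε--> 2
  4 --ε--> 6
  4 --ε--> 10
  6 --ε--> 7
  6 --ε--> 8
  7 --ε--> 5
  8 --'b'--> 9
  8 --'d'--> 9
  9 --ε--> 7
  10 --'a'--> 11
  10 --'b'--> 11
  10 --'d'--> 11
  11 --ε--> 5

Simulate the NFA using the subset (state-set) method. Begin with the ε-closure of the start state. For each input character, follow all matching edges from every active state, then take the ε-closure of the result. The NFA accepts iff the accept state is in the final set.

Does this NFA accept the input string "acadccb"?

start: ε-closure({0}) = {0,1,2,4,5,6,7,8,10}
'a' @ 1: {5,11}  ✓accept
'c' @ 2: {}  — state set empty
rest 'adccb' ignored (set empty)
after full input: {}  (accept=5 not in)

Answer: REJECT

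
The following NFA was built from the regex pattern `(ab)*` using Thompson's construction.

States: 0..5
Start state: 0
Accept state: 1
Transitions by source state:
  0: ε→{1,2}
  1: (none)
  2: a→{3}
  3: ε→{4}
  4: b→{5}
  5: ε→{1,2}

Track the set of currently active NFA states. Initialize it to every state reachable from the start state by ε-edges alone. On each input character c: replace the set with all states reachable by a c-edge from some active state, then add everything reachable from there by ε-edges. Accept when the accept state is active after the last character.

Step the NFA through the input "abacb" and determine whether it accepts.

start: ε-closure({0}) = {0,1,2}
'a' @ 1: {3,4}
'b' @ 2: {1,2,5}  [accepting]
'a' @ 3: {3,4}
'c' @ 4: {}  — dead — no transitions
rest 'b' ignored (set empty)
final: {}; accept 1 not in set

Answer: REJECT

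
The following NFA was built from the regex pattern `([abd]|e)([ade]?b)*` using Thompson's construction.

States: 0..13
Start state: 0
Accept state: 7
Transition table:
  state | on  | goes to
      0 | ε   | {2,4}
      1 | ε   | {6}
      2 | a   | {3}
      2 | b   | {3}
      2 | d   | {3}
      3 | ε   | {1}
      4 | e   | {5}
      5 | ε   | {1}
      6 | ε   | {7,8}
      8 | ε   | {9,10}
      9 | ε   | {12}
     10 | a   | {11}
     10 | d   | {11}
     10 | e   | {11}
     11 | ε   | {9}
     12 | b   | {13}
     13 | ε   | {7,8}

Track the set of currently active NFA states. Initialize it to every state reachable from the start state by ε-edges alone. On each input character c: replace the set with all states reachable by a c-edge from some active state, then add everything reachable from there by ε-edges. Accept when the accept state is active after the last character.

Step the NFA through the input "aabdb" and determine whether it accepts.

Answer: ACCEPT

Steps:
S₀ = ε-closure({0}) = {0,2,4}
'a' @ 1: {1,3,6,7,8,9,10,12}  (accept∈set)
'a' @ 2: {9,11,12}
'b' @ 3: {7,8,9,10,12,13}  (accept∈set)
'd' @ 4: {9,11,12}
'b' @ 5: {7,8,9,10,12,13}  (accept∈set)
after full input: {7,8,9,10,12,13}  (accept=7 in)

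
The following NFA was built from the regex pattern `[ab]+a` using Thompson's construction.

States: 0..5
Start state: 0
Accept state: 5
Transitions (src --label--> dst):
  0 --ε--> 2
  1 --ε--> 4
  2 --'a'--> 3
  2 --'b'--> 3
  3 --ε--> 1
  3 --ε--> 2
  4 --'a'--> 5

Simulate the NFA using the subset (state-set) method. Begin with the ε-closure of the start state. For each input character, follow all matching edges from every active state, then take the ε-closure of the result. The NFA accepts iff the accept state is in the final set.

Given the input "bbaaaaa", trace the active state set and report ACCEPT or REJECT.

start: ε-closure({0}) = {0,2}
'b' @ 1: {1,2,3,4}
'b' @ 2: {1,2,3,4}
'a' @ 3: {1,2,3,4,5}  (accept∈set)
'a' @ 4: {1,2,3,4,5}  (accept∈set)
'a' @ 5: {1,2,3,4,5}  (accept∈set)
'a' @ 6: {1,2,3,4,5}  (accept∈set)
'a' @ 7: {1,2,3,4,5}  (accept∈set)
end set {1,2,3,4,5} — state 5 in

Answer: ACCEPT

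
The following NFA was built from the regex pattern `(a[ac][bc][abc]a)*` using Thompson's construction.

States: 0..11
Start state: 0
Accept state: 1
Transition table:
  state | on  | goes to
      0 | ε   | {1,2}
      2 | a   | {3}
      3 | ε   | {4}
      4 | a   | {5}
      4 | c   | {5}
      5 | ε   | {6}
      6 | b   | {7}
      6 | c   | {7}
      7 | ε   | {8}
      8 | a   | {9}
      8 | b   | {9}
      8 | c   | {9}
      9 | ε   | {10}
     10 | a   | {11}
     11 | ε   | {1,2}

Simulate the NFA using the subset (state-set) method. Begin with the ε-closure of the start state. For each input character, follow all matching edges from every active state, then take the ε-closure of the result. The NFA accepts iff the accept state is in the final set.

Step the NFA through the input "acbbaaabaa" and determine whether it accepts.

Answer: ACCEPT

Steps:
initial (ε-close {0}): {0,1,2}
'a' @ 1: {3,4}
'c' @ 2: {5,6}
'b' @ 3: {7,8}
'b' @ 4: {9,10}
'a' @ 5: {1,2,11}  [accepting]
'a' @ 6: {3,4}
'a' @ 7: {5,6}
'b' @ 8: {7,8}
'a' @ 9: {9,10}
'a' @ 10: {1,2,11}  [accepting]
after full input: {1,2,11}  (accept=1 in)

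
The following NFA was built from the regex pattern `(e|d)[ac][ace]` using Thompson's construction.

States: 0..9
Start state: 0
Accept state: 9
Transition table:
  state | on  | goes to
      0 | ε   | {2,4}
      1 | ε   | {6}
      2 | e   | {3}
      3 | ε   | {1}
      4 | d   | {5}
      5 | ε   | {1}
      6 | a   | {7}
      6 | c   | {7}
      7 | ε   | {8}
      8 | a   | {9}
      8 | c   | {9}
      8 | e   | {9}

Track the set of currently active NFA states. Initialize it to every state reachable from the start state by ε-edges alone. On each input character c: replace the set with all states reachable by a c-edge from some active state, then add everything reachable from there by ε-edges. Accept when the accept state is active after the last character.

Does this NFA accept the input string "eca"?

S₀ = ε-closure({0}) = {0,2,4}
'e' @ 1: {1,3,6}
'c' @ 2: {7,8}
'a' @ 3: {9}  (accept∈set)
final: {9}; accept 9 in set

Answer: ACCEPT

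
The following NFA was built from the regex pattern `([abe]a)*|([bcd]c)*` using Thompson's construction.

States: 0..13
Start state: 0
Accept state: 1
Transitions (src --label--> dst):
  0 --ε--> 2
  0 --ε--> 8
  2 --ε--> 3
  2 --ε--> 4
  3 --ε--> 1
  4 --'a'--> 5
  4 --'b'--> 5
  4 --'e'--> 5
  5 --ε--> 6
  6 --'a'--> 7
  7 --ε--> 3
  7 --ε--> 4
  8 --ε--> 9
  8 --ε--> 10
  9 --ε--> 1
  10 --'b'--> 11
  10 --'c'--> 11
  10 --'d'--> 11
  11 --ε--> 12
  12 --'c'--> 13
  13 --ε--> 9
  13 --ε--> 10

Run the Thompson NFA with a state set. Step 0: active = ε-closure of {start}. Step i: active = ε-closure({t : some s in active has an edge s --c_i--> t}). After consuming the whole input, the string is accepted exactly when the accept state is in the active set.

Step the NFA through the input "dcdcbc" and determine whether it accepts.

Answer: ACCEPT

Steps:
initial (ε-close {0}): {0,1,2,3,4,8,9,10}
'd' @ 1: {11,12}
'c' @ 2: {1,9,10,13}  (accept∈set)
'd' @ 3: {11,12}
'c' @ 4: {1,9,10,13}  (accept∈set)
'b' @ 5: {11,12}
'c' @ 6: {1,9,10,13}  (accept∈set)
final: {1,9,10,13}; accept 1 in set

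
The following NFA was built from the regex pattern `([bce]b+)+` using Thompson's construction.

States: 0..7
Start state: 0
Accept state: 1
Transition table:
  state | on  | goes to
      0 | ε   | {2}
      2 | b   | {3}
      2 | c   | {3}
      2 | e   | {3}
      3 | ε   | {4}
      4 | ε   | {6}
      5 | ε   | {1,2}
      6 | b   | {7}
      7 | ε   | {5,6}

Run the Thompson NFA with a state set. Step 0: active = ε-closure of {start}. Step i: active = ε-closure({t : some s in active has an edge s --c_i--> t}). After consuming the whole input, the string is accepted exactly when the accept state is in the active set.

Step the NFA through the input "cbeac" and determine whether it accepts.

S₀ = ε-closure({0}) = {0,2}
'c' @ 1: {3,4,6}
'b' @ 2: {1,2,5,6,7}  ✓accept
'e' @ 3: {3,4,6}
'a' @ 4: {}  — no active states
rest 'c' ignored (set empty)
end set {} — state 1 not in

Answer: REJECT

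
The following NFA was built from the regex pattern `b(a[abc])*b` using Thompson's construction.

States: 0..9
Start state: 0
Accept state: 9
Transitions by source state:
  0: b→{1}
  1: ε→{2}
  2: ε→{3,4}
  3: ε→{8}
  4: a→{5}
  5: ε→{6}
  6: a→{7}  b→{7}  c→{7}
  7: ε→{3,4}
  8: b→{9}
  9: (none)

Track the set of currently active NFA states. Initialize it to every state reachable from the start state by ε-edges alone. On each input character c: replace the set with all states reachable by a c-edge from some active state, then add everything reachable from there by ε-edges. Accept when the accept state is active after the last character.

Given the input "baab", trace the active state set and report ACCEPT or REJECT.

Answer: ACCEPT

Trace:
start: ε-closure({0}) = {0}
'b' @ 1: {1,2,3,4,8}
'a' @ 2: {5,6}
'a' @ 3: {3,4,7,8}
'b' @ 4: {9}  [accepting]
end set {9} — state 9 in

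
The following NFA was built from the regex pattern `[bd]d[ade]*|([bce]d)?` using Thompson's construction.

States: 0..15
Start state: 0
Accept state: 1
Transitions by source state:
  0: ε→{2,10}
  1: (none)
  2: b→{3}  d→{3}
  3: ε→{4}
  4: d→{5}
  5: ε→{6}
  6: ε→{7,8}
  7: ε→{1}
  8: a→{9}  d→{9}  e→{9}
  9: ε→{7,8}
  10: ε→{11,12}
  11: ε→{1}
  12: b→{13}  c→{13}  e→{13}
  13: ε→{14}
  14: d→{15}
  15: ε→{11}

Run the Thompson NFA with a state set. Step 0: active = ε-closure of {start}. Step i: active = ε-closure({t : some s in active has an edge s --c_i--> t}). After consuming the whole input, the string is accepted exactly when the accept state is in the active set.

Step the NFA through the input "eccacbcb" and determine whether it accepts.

Answer: REJECT

Steps:
initial (ε-close {0}): {0,1,2,10,11,12}
'e' @ 1: {13,14}
'c' @ 2: {}  — dead — no transitions
rest 'cacbcb' ignored (set empty)
after full input: {}  (accept=1 not in)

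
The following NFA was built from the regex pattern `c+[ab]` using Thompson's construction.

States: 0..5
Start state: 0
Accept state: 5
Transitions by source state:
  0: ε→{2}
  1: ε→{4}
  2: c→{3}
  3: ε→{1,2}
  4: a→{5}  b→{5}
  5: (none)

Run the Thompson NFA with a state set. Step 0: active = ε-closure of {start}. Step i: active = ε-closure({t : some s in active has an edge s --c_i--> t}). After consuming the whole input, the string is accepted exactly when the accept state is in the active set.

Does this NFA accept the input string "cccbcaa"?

Answer: REJECT

Steps:
S₀ = ε-closure({0}) = {0,2}
'c' @ 1: {1,2,3,4}
'c' @ 2: {1,2,3,4}
'c' @ 3: {1,2,3,4}
'b' @ 4: {5}  ✓accept
'c' @ 5: {}  — dead — no transitions
rest 'aa' ignored (set empty)
final: {}; accept 5 not in set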